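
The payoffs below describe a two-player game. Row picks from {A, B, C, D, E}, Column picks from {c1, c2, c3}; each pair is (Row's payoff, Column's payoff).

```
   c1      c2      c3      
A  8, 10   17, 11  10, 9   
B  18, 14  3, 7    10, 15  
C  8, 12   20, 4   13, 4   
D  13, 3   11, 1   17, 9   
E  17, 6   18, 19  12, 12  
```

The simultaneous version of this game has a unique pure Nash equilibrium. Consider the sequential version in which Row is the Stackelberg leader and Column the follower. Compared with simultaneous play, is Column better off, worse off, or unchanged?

Backward induction with Row moving first.
- A: Column compares 10, 11, 9 and picks c2; Row would get 17.
- B: Column compares 14, 7, 15 and picks c3; Row would get 10.
- C: Column compares 12, 4, 4 and picks c1; Row would get 8.
- D: Column compares 3, 1, 9 and picks c3; Row would get 17.
- E: Column compares 6, 19, 12 and picks c2; Row would get 18.
Among 17, 10, 8, 17, 18, the best is 18 at E. Subgame-perfect outcome: (E, c2) with payoffs (18, 19).
For the simultaneous game, intersect best replies.
Row's best replies: c1→B; c2→C; c3→D.
Column's best replies: A→c2; B→c3; C→c1; D→c3; E→c2.
The unique mutual best reply is (D, c3), giving (17, 9).
Column earns 19 sequentially versus 9 at the Nash outcome: better off.

better off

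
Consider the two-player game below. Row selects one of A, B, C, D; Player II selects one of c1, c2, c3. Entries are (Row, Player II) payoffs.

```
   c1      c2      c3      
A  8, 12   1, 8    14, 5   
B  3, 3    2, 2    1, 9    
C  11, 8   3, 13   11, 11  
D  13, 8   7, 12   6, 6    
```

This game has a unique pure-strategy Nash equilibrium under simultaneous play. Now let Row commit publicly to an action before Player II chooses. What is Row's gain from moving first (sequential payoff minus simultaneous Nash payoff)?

Solve by backward induction (Row leads).
- A → Player II plays c1 (best of 12, 8, 5); Row gets 8.
- B → Player II plays c3 (best of 3, 2, 9); Row gets 1.
- C → Player II plays c2 (best of 8, 13, 11); Row gets 3.
- D → Player II plays c2 (best of 8, 12, 6); Row gets 7.
Among 8, 1, 3, 7, the best is 8 at A. Subgame-perfect outcome: (A, c1) with payoffs (8, 12).
Now find the simultaneous Nash equilibrium.
Row's best replies: c1→D; c2→D; c3→A.
Player II's best replies: A→c1; B→c3; C→c2; D→c2.
Only (D, c2) has each player best-responding; Nash payoffs (7, 12).
Row's commitment gain: 8 − 7 = 1.

1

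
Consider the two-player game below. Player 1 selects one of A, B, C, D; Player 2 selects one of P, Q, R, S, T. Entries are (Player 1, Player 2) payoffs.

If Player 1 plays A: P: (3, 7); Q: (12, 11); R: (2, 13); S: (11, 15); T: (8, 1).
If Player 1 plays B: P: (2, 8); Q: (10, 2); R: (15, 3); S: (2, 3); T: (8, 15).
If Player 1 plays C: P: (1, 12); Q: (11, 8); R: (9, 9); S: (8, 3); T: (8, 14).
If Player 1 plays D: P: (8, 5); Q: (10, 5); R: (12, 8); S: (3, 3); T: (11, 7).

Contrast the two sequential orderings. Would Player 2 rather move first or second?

If Player 1 leads: Player 2's best replies are A→S, B→T, C→T, D→R; Player 1's induced payoffs 11, 8, 8, 12; outcome (D, R), payoffs (12, 8).
If Player 2 leads: Player 1's best replies are P→D, Q→A, R→B, S→A, T→D; Player 2's induced payoffs 5, 11, 3, 15, 7; outcome (A, S), payoffs (11, 15).
Player 2 gets 15 moving first and 8 moving second, so Player 2 prefers to move first.

first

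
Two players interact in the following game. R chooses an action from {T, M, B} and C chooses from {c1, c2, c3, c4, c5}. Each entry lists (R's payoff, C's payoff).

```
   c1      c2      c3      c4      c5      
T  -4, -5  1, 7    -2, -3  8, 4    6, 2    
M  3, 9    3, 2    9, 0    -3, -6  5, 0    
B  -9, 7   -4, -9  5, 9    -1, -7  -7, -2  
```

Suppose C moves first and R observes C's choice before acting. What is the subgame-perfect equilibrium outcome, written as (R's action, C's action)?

(M, c1)

Backward induction with C moving first.
- c1: BR = M, leader payoff 9.
- c2: BR = M, leader payoff 2.
- c3: BR = M, leader payoff 0.
- c4: BR = T, leader payoff 4.
- c5: BR = T, leader payoff 2.
Among 9, 2, 0, 4, 2, the best is 9 at c1. Subgame-perfect outcome: (M, c1) with payoffs (3, 9).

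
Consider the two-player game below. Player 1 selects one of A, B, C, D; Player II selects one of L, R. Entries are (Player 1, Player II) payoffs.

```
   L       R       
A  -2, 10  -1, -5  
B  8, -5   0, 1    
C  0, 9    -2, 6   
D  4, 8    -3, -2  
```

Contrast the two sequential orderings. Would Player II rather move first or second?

If Player 1 leads: Player II's best replies are A→L, B→R, C→L, D→L; Player 1's induced payoffs -2, 0, 0, 4; outcome (D, L), payoffs (4, 8).
If Player II leads: Player 1's best replies are L→B, R→B; Player II's induced payoffs -5, 1; outcome (B, R), payoffs (0, 1).
Player II gets 1 moving first and 8 moving second, so Player II prefers to move second.

second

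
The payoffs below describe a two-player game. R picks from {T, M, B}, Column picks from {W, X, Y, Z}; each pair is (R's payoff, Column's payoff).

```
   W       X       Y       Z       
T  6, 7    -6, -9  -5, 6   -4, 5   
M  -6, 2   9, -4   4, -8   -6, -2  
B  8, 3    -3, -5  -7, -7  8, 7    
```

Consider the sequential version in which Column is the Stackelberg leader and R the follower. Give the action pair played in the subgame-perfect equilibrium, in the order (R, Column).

(B, Z)

Work backward from R's decision.
- W: R compares 6, -6, 8 and picks B; Column would get 3.
- X: R compares -6, 9, -3 and picks M; Column would get -4.
- Y: R compares -5, 4, -7 and picks M; Column would get -8.
- Z: R compares -4, -6, 8 and picks B; Column would get 7.
Column's induced payoffs are 3, -4, -8, 7, so Column commits to Z. Subgame-perfect outcome: (B, Z) with payoffs (8, 7).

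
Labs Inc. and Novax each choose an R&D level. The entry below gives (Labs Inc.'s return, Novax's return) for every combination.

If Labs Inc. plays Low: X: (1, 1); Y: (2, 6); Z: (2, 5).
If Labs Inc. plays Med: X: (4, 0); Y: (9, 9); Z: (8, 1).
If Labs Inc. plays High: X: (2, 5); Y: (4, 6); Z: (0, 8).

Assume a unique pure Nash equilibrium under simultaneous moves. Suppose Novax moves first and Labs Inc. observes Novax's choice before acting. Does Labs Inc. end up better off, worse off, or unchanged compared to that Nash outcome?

unchanged

Backward induction with Novax moving first.
- X → Labs Inc. plays Med (best of 1, 4, 2); Novax gets 0.
- Y → Labs Inc. plays Med (best of 2, 9, 4); Novax gets 9.
- Z → Labs Inc. plays Med (best of 2, 8, 0); Novax gets 1.
Novax's induced payoffs are 0, 9, 1, so Novax commits to Y. Subgame-perfect outcome: (Med, Y) with payoffs (9, 9).
Under simultaneous play:
Labs Inc.'s best replies: X→Med; Y→Med; Z→Med.
Novax's best replies: Low→Y; Med→Y; High→Z.
The unique mutual best reply is (Med, Y), giving (9, 9).
Labs Inc. earns 9 sequentially versus 9 at the Nash outcome: unchanged.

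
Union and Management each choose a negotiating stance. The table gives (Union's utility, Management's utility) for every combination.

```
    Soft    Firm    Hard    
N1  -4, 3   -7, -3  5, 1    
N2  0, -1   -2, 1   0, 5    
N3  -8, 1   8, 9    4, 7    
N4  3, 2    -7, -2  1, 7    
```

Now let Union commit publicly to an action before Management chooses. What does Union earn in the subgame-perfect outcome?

8

Backward induction with Union moving first.
- N1 → Management plays Soft (best of 3, -3, 1); Union gets -4.
- N2 → Management plays Hard (best of -1, 1, 5); Union gets 0.
- N3 → Management plays Firm (best of 1, 9, 7); Union gets 8.
- N4 → Management plays Hard (best of 2, -2, 7); Union gets 1.
Maximizing over -4, 0, 8, 1, Union chooses N3. Subgame-perfect outcome: (N3, Firm) with payoffs (8, 9).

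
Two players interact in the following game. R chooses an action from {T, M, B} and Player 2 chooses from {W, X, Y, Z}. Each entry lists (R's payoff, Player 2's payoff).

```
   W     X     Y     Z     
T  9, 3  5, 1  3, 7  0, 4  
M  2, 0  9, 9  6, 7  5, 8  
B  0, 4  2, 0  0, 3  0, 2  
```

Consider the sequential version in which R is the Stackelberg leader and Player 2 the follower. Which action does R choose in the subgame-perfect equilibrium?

M

Solve by backward induction (R leads).
- T: Player 2 compares 3, 1, 7, 4 and picks Y; R would get 3.
- M: Player 2 compares 0, 9, 7, 8 and picks X; R would get 9.
- B: Player 2 compares 4, 0, 3, 2 and picks W; R would get 0.
Among 3, 9, 0, the best is 9 at M. Subgame-perfect outcome: (M, X) with payoffs (9, 9).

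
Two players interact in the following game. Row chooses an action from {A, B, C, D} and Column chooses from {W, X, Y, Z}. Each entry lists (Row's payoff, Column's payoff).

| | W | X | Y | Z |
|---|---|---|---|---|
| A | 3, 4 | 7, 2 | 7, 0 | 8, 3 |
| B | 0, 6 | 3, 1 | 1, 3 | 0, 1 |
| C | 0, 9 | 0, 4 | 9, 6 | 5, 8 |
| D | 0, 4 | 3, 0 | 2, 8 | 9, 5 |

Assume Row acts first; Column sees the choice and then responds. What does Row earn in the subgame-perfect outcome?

Column best-responds to each possible Row move:
- A → Column plays W (best of 4, 2, 0, 3); Row gets 3.
- B → Column plays W (best of 6, 1, 3, 1); Row gets 0.
- C → Column plays W (best of 9, 4, 6, 8); Row gets 0.
- D → Column plays Y (best of 4, 0, 8, 5); Row gets 2.
Among 3, 0, 0, 2, the best is 3 at A. Subgame-perfect outcome: (A, W) with payoffs (3, 4).

3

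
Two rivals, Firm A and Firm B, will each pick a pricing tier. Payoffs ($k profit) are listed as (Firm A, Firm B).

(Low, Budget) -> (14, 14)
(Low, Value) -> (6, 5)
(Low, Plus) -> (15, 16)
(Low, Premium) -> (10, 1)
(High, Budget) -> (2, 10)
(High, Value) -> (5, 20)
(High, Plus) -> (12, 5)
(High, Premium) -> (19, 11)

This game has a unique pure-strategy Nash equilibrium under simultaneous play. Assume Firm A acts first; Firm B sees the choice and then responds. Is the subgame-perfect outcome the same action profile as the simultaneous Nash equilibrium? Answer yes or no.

yes

Solve by backward induction (Firm A leads).
- Low → Firm B plays Plus (best of 14, 5, 16, 1); Firm A gets 15.
- High → Firm B plays Value (best of 10, 20, 5, 11); Firm A gets 5.
Firm A's induced payoffs are 15, 5, so Firm A commits to Low. Subgame-perfect outcome: (Low, Plus) with payoffs (15, 16).
Under simultaneous play:
Firm A's best replies: Budget→Low; Value→Low; Plus→Low; Premium→High.
Firm B's best replies: Low→Plus; High→Value.
Only (Low, Plus) has each player best-responding; Nash payoffs (15, 16).
Sequential outcome (Low, Plus) coincides with the Nash profile (Low, Plus).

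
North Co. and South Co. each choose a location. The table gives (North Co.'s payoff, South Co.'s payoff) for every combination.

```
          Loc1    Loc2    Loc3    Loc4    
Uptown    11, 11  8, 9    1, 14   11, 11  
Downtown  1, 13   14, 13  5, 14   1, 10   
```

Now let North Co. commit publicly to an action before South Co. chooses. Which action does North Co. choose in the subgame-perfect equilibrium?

Downtown

South Co. best-responds to each possible North Co. move:
- Uptown: BR = Loc3, leader payoff 1.
- Downtown: BR = Loc3, leader payoff 5.
Maximizing over 1, 5, North Co. chooses Downtown. Subgame-perfect outcome: (Downtown, Loc3) with payoffs (5, 14).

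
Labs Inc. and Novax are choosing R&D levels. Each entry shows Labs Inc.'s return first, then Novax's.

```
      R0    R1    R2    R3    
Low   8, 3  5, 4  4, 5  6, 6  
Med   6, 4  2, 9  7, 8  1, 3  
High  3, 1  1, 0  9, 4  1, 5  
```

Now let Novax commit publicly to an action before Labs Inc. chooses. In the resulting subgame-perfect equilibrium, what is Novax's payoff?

Backward induction with Novax moving first.
- R0: BR = Low, leader payoff 3.
- R1: BR = Low, leader payoff 4.
- R2: BR = High, leader payoff 4.
- R3: BR = Low, leader payoff 6.
Maximizing over 3, 4, 4, 6, Novax chooses R3. Subgame-perfect outcome: (Low, R3) with payoffs (6, 6).

6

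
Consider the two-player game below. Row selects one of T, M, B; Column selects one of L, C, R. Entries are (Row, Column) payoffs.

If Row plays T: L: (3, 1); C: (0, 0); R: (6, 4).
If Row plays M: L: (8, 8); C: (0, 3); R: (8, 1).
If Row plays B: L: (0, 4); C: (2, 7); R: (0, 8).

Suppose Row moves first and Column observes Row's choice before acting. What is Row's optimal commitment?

M

Column best-responds to each possible Row move:
- T → Column plays R (best of 1, 0, 4); Row gets 6.
- M → Column plays L (best of 8, 3, 1); Row gets 8.
- B → Column plays R (best of 4, 7, 8); Row gets 0.
Among 6, 8, 0, the best is 8 at M. Subgame-perfect outcome: (M, L) with payoffs (8, 8).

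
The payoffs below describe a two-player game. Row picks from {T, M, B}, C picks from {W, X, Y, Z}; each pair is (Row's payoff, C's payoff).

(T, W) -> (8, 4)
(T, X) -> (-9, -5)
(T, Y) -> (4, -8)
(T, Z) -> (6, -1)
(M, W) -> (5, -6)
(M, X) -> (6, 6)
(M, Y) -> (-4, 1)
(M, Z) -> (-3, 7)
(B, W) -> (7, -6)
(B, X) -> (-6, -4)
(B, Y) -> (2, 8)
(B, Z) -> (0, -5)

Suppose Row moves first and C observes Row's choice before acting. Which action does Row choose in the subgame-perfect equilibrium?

C best-responds to each possible Row move:
- T: C compares 4, -5, -8, -1 and picks W; Row would get 8.
- M: C compares -6, 6, 1, 7 and picks Z; Row would get -3.
- B: C compares -6, -4, 8, -5 and picks Y; Row would get 2.
Among 8, -3, 2, the best is 8 at T. Subgame-perfect outcome: (T, W) with payoffs (8, 4).

T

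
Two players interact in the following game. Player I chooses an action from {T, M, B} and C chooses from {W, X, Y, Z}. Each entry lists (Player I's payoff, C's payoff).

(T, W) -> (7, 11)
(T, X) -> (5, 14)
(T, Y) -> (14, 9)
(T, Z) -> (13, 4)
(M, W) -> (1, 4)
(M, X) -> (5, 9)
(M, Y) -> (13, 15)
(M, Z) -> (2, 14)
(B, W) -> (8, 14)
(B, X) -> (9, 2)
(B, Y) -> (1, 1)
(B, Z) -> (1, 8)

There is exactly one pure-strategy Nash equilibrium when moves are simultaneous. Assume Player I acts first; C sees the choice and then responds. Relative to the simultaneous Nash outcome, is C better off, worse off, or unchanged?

Backward induction with Player I moving first.
- T: BR = X, leader payoff 5.
- M: BR = Y, leader payoff 13.
- B: BR = W, leader payoff 8.
Among 5, 13, 8, the best is 13 at M. Subgame-perfect outcome: (M, Y) with payoffs (13, 15).
Now find the simultaneous Nash equilibrium.
Player I's best replies: W→B; X→B; Y→T; Z→T.
C's best replies: T→X; M→Y; B→W.
The unique mutual best reply is (B, W), giving (8, 14).
C earns 15 sequentially versus 14 at the Nash outcome: better off.

better off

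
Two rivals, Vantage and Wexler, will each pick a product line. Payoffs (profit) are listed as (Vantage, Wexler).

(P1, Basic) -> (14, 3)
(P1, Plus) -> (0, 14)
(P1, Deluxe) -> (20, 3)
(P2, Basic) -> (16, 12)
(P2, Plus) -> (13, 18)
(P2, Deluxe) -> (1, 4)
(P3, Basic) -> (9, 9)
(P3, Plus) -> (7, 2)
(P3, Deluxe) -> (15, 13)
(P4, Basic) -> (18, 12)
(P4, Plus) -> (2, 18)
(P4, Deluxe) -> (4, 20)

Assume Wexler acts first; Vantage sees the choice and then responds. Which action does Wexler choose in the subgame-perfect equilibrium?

Vantage best-responds to each possible Wexler move:
- Basic: Vantage compares 14, 16, 9, 18 and picks P4; Wexler would get 12.
- Plus: Vantage compares 0, 13, 7, 2 and picks P2; Wexler would get 18.
- Deluxe: Vantage compares 20, 1, 15, 4 and picks P1; Wexler would get 3.
Wexler's induced payoffs are 12, 18, 3, so Wexler commits to Plus. Subgame-perfect outcome: (P2, Plus) with payoffs (13, 18).

Plus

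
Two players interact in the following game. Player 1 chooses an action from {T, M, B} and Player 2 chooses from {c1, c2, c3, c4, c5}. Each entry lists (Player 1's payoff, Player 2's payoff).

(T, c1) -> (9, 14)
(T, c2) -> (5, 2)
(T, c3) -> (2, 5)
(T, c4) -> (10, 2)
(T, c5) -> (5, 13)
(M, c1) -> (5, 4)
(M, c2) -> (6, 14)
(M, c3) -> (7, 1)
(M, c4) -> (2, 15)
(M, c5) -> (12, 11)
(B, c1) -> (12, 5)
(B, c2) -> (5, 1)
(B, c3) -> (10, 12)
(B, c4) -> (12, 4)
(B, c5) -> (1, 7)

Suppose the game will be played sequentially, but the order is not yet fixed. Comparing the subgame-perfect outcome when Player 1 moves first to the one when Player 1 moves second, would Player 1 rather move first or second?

If Player 1 leads: Player 2's best replies are T→c1, M→c4, B→c3; Player 1's induced payoffs 9, 2, 10; outcome (B, c3), payoffs (10, 12).
If Player 2 leads: Player 1's best replies are c1→B, c2→M, c3→B, c4→B, c5→M; Player 2's induced payoffs 5, 14, 12, 4, 11; outcome (M, c2), payoffs (6, 14).
Player 1 gets 10 moving first and 6 moving second, so Player 1 prefers to move first.

first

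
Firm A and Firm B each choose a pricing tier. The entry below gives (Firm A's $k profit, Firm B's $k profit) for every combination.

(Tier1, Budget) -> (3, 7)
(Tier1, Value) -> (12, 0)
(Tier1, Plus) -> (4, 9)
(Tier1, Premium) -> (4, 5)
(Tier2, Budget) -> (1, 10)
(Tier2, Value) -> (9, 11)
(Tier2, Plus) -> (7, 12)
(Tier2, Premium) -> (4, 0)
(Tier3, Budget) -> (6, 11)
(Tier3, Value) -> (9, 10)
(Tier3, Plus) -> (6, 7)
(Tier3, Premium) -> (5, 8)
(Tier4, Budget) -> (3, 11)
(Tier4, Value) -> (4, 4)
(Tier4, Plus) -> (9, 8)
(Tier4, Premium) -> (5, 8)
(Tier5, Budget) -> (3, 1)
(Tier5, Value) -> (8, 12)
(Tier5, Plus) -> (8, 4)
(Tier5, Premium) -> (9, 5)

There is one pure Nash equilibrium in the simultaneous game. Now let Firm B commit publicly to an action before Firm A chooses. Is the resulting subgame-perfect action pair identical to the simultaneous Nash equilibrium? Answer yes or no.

Solve by backward induction (Firm B leads).
- Budget → Firm A plays Tier3 (best of 3, 1, 6, 3, 3); Firm B gets 11.
- Value → Firm A plays Tier1 (best of 12, 9, 9, 4, 8); Firm B gets 0.
- Plus → Firm A plays Tier4 (best of 4, 7, 6, 9, 8); Firm B gets 8.
- Premium → Firm A plays Tier5 (best of 4, 4, 5, 5, 9); Firm B gets 5.
Among 11, 0, 8, 5, the best is 11 at Budget. Subgame-perfect outcome: (Tier3, Budget) with payoffs (6, 11).
For the simultaneous game, intersect best replies.
Firm A's best replies: Budget→Tier3; Value→Tier1; Plus→Tier4; Premium→Tier5.
Firm B's best replies: Tier1→Plus; Tier2→Plus; Tier3→Budget; Tier4→Budget; Tier5→Value.
The unique mutual best reply is (Tier3, Budget), giving (6, 11).
Sequential outcome (Tier3, Budget) coincides with the Nash profile (Tier3, Budget).

yes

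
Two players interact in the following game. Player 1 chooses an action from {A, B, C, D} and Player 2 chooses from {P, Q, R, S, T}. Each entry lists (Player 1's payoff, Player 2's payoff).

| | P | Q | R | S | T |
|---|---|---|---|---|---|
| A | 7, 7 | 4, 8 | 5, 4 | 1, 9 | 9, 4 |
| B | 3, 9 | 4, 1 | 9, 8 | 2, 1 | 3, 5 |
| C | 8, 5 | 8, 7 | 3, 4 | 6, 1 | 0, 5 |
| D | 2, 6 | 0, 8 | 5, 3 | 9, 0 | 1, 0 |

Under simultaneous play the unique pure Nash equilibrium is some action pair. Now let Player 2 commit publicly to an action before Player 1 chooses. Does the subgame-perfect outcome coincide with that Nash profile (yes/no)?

Player 1 best-responds to each possible Player 2 move:
- P: Player 1 compares 7, 3, 8, 2 and picks C; Player 2 would get 5.
- Q: Player 1 compares 4, 4, 8, 0 and picks C; Player 2 would get 7.
- R: Player 1 compares 5, 9, 3, 5 and picks B; Player 2 would get 8.
- S: Player 1 compares 1, 2, 6, 9 and picks D; Player 2 would get 0.
- T: Player 1 compares 9, 3, 0, 1 and picks A; Player 2 would get 4.
Among 5, 7, 8, 0, 4, the best is 8 at R. Subgame-perfect outcome: (B, R) with payoffs (9, 8).
For the simultaneous game, intersect best replies.
Player 1's best replies: P→C; Q→C; R→B; S→D; T→A.
Player 2's best replies: A→S; B→P; C→Q; D→Q.
The unique mutual best reply is (C, Q), giving (8, 7).
Sequential outcome (B, R) differs from the Nash profile (C, Q).

no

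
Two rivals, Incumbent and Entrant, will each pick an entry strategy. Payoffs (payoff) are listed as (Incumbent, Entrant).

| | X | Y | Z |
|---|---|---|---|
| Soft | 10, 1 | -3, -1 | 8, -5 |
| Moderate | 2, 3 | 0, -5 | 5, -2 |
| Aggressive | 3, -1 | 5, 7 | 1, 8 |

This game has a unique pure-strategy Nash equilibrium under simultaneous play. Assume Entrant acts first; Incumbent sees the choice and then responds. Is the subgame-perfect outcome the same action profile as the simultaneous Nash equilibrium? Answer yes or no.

no

Incumbent best-responds to each possible Entrant move:
- X: Incumbent compares 10, 2, 3 and picks Soft; Entrant would get 1.
- Y: Incumbent compares -3, 0, 5 and picks Aggressive; Entrant would get 7.
- Z: Incumbent compares 8, 5, 1 and picks Soft; Entrant would get -5.
Maximizing over 1, 7, -5, Entrant chooses Y. Subgame-perfect outcome: (Aggressive, Y) with payoffs (5, 7).
Now find the simultaneous Nash equilibrium.
Incumbent's best replies: X→Soft; Y→Aggressive; Z→Soft.
Entrant's best replies: Soft→X; Moderate→X; Aggressive→Z.
The unique mutual best reply is (Soft, X), giving (10, 1).
Sequential outcome (Aggressive, Y) differs from the Nash profile (Soft, X).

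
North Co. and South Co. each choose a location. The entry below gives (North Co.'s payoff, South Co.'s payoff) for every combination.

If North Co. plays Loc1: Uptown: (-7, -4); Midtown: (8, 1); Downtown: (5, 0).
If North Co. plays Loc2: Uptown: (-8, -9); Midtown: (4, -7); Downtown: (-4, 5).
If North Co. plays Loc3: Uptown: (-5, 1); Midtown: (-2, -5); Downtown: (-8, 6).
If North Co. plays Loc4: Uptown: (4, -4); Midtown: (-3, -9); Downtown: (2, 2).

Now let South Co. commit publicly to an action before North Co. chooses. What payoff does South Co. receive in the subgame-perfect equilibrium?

Work backward from North Co.'s decision.
- Uptown → North Co. plays Loc4 (best of -7, -8, -5, 4); South Co. gets -4.
- Midtown → North Co. plays Loc1 (best of 8, 4, -2, -3); South Co. gets 1.
- Downtown → North Co. plays Loc1 (best of 5, -4, -8, 2); South Co. gets 0.
Among -4, 1, 0, the best is 1 at Midtown. Subgame-perfect outcome: (Loc1, Midtown) with payoffs (8, 1).

1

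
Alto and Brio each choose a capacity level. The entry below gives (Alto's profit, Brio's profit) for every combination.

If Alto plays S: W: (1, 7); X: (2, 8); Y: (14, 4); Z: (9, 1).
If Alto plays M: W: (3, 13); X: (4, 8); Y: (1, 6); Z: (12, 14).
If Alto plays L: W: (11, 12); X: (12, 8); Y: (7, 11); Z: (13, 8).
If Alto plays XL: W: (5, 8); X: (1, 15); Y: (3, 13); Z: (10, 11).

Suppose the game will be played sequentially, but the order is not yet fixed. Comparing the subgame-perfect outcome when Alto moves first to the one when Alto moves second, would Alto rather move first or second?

If Alto leads: Brio's best replies are S→X, M→Z, L→W, XL→X; Alto's induced payoffs 2, 12, 11, 1; outcome (M, Z), payoffs (12, 14).
If Brio leads: Alto's best replies are W→L, X→L, Y→S, Z→L; Brio's induced payoffs 12, 8, 4, 8; outcome (L, W), payoffs (11, 12).
Alto gets 12 moving first and 11 moving second, so Alto prefers to move first.

first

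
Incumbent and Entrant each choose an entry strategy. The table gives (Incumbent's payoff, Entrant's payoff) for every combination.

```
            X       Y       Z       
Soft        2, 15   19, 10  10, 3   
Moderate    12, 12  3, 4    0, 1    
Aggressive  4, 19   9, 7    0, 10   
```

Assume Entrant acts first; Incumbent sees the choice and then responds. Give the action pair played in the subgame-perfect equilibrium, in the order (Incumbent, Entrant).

(Moderate, X)

Work backward from Incumbent's decision.
- X: Incumbent compares 2, 12, 4 and picks Moderate; Entrant would get 12.
- Y: Incumbent compares 19, 3, 9 and picks Soft; Entrant would get 10.
- Z: Incumbent compares 10, 0, 0 and picks Soft; Entrant would get 3.
Among 12, 10, 3, the best is 12 at X. Subgame-perfect outcome: (Moderate, X) with payoffs (12, 12).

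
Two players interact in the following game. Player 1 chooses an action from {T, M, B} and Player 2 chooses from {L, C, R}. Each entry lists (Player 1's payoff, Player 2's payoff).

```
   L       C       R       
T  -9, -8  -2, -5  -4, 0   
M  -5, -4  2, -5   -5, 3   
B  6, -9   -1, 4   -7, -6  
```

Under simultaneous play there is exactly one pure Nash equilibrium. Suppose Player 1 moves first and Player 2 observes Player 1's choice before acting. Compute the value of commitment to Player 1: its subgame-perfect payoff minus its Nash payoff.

3

Solve by backward induction (Player 1 leads).
- T: BR = R, leader payoff -4.
- M: BR = R, leader payoff -5.
- B: BR = C, leader payoff -1.
Player 1's induced payoffs are -4, -5, -1, so Player 1 commits to B. Subgame-perfect outcome: (B, C) with payoffs (-1, 4).
For the simultaneous game, intersect best replies.
Player 1's best replies: L→B; C→M; R→T.
Player 2's best replies: T→R; M→R; B→C.
Only (T, R) has each player best-responding; Nash payoffs (-4, 0).
Player 1's commitment gain: -1 − -4 = 3.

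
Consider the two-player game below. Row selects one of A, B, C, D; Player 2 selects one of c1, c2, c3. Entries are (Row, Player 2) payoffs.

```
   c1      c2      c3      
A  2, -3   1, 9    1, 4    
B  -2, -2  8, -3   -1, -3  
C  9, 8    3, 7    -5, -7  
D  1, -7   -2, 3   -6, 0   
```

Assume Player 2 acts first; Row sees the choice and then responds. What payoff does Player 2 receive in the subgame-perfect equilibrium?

Work backward from Row's decision.
- c1: BR = C, leader payoff 8.
- c2: BR = B, leader payoff -3.
- c3: BR = A, leader payoff 4.
Player 2's induced payoffs are 8, -3, 4, so Player 2 commits to c1. Subgame-perfect outcome: (C, c1) with payoffs (9, 8).

8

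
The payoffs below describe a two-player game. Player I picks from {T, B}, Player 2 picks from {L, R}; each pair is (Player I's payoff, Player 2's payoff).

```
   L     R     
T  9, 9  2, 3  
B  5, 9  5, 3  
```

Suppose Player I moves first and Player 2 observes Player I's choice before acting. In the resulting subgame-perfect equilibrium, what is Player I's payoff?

Player 2 best-responds to each possible Player I move:
- T: BR = L, leader payoff 9.
- B: BR = L, leader payoff 5.
Maximizing over 9, 5, Player I chooses T. Subgame-perfect outcome: (T, L) with payoffs (9, 9).

9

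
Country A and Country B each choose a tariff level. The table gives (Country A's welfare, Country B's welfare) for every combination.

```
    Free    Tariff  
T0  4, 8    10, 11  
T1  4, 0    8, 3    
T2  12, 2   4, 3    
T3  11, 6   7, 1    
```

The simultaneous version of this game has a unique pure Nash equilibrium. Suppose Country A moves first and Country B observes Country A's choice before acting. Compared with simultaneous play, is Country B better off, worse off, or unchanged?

Solve by backward induction (Country A leads).
- T0: Country B compares 8, 11 and picks Tariff; Country A would get 10.
- T1: Country B compares 0, 3 and picks Tariff; Country A would get 8.
- T2: Country B compares 2, 3 and picks Tariff; Country A would get 4.
- T3: Country B compares 6, 1 and picks Free; Country A would get 11.
Maximizing over 10, 8, 4, 11, Country A chooses T3. Subgame-perfect outcome: (T3, Free) with payoffs (11, 6).
Now find the simultaneous Nash equilibrium.
Country A's best replies: Free→T2; Tariff→T0.
Country B's best replies: T0→Tariff; T1→Tariff; T2→Tariff; T3→Free.
The unique mutual best reply is (T0, Tariff), giving (10, 11).
Country B earns 6 sequentially versus 11 at the Nash outcome: worse off.

worse off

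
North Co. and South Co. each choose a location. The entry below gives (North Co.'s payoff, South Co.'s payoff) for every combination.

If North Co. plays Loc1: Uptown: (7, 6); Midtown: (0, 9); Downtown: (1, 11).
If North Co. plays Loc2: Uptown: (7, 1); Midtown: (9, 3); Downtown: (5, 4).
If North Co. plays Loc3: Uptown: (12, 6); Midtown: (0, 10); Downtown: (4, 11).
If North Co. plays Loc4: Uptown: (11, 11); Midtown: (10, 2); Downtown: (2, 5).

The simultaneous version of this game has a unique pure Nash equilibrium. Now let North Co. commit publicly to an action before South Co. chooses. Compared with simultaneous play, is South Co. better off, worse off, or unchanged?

South Co. best-responds to each possible North Co. move:
- Loc1: South Co. compares 6, 9, 11 and picks Downtown; North Co. would get 1.
- Loc2: South Co. compares 1, 3, 4 and picks Downtown; North Co. would get 5.
- Loc3: South Co. compares 6, 10, 11 and picks Downtown; North Co. would get 4.
- Loc4: South Co. compares 11, 2, 5 and picks Uptown; North Co. would get 11.
Among 1, 5, 4, 11, the best is 11 at Loc4. Subgame-perfect outcome: (Loc4, Uptown) with payoffs (11, 11).
Now find the simultaneous Nash equilibrium.
North Co.'s best replies: Uptown→Loc3; Midtown→Loc4; Downtown→Loc2.
South Co.'s best replies: Loc1→Downtown; Loc2→Downtown; Loc3→Downtown; Loc4→Uptown.
Only (Loc2, Downtown) has each player best-responding; Nash payoffs (5, 4).
South Co. earns 11 sequentially versus 4 at the Nash outcome: better off.

better off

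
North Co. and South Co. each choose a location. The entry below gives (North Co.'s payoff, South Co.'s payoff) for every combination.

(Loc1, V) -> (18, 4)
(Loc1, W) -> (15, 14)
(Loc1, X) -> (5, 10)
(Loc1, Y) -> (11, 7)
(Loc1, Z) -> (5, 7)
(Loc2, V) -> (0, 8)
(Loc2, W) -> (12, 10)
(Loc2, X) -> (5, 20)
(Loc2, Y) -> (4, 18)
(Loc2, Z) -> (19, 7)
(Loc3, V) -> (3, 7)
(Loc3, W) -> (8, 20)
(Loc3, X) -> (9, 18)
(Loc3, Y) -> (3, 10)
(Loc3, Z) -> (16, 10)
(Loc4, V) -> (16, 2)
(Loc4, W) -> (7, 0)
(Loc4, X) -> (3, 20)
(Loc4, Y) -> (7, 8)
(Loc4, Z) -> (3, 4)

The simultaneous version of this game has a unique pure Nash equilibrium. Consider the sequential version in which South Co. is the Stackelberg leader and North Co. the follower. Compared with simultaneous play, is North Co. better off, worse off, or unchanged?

worse off

Work backward from North Co.'s decision.
- V → North Co. plays Loc1 (best of 18, 0, 3, 16); South Co. gets 4.
- W → North Co. plays Loc1 (best of 15, 12, 8, 7); South Co. gets 14.
- X → North Co. plays Loc3 (best of 5, 5, 9, 3); South Co. gets 18.
- Y → North Co. plays Loc1 (best of 11, 4, 3, 7); South Co. gets 7.
- Z → North Co. plays Loc2 (best of 5, 19, 16, 3); South Co. gets 7.
Among 4, 14, 18, 7, 7, the best is 18 at X. Subgame-perfect outcome: (Loc3, X) with payoffs (9, 18).
Under simultaneous play:
North Co.'s best replies: V→Loc1; W→Loc1; X→Loc3; Y→Loc1; Z→Loc2.
South Co.'s best replies: Loc1→W; Loc2→X; Loc3→W; Loc4→X.
The unique mutual best reply is (Loc1, W), giving (15, 14).
North Co. earns 9 sequentially versus 15 at the Nash outcome: worse off.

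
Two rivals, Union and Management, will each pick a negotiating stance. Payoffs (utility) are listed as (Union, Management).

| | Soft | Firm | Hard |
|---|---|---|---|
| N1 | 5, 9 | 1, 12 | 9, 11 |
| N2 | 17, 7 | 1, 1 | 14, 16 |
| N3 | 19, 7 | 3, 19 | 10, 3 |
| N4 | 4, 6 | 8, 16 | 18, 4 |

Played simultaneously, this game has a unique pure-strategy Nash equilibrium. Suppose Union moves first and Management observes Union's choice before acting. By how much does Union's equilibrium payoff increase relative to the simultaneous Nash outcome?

6

Work backward from Management's decision.
- N1: Management compares 9, 12, 11 and picks Firm; Union would get 1.
- N2: Management compares 7, 1, 16 and picks Hard; Union would get 14.
- N3: Management compares 7, 19, 3 and picks Firm; Union would get 3.
- N4: Management compares 6, 16, 4 and picks Firm; Union would get 8.
Union's induced payoffs are 1, 14, 3, 8, so Union commits to N2. Subgame-perfect outcome: (N2, Hard) with payoffs (14, 16).
Now find the simultaneous Nash equilibrium.
Union's best replies: Soft→N3; Firm→N4; Hard→N4.
Management's best replies: N1→Firm; N2→Hard; N3→Firm; N4→Firm.
The unique mutual best reply is (N4, Firm), giving (8, 16).
Union's commitment gain: 14 − 8 = 6.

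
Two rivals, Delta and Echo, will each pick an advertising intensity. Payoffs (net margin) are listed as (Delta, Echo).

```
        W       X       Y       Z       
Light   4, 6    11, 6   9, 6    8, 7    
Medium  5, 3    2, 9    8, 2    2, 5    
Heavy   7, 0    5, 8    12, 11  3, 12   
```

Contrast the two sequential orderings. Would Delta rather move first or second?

second

If Delta leads: Echo's best replies are Light→Z, Medium→X, Heavy→Z; Delta's induced payoffs 8, 2, 3; outcome (Light, Z), payoffs (8, 7).
If Echo leads: Delta's best replies are W→Heavy, X→Light, Y→Heavy, Z→Light; Echo's induced payoffs 0, 6, 11, 7; outcome (Heavy, Y), payoffs (12, 11).
Delta gets 8 moving first and 12 moving second, so Delta prefers to move second.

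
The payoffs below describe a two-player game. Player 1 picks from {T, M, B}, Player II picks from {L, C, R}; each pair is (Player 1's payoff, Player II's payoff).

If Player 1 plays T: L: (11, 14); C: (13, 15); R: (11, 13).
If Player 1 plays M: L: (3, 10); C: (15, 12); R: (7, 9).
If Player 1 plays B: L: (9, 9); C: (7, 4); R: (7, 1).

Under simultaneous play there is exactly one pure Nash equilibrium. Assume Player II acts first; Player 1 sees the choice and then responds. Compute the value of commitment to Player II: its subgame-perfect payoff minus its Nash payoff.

Backward induction with Player II moving first.
- L: BR = T, leader payoff 14.
- C: BR = M, leader payoff 12.
- R: BR = T, leader payoff 13.
Among 14, 12, 13, the best is 14 at L. Subgame-perfect outcome: (T, L) with payoffs (11, 14).
For the simultaneous game, intersect best replies.
Player 1's best replies: L→T; C→M; R→T.
Player II's best replies: T→C; M→C; B→L.
The unique mutual best reply is (M, C), giving (15, 12).
Player II's commitment gain: 14 − 12 = 2.

2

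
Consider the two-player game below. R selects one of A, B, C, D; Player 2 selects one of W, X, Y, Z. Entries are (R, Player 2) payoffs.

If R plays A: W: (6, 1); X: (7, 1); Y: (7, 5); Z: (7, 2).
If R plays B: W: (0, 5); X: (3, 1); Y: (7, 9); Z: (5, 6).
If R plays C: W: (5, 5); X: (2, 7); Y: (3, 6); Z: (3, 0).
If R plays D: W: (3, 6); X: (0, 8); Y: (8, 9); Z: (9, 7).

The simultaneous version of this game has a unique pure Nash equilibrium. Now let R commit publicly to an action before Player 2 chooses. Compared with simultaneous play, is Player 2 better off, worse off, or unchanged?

unchanged

Player 2 best-responds to each possible R move:
- A: Player 2 compares 1, 1, 5, 2 and picks Y; R would get 7.
- B: Player 2 compares 5, 1, 9, 6 and picks Y; R would get 7.
- C: Player 2 compares 5, 7, 6, 0 and picks X; R would get 2.
- D: Player 2 compares 6, 8, 9, 7 and picks Y; R would get 8.
Maximizing over 7, 7, 2, 8, R chooses D. Subgame-perfect outcome: (D, Y) with payoffs (8, 9).
Under simultaneous play:
R's best replies: W→A; X→A; Y→D; Z→D.
Player 2's best replies: A→Y; B→Y; C→X; D→Y.
Only (D, Y) has each player best-responding; Nash payoffs (8, 9).
Player 2 earns 9 sequentially versus 9 at the Nash outcome: unchanged.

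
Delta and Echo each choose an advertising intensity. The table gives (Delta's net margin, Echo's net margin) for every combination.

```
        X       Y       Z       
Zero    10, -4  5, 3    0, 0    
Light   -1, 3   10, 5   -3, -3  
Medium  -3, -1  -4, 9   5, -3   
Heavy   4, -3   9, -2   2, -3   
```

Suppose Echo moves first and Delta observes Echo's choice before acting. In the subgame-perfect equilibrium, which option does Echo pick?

Backward induction with Echo moving first.
- X: Delta compares 10, -1, -3, 4 and picks Zero; Echo would get -4.
- Y: Delta compares 5, 10, -4, 9 and picks Light; Echo would get 5.
- Z: Delta compares 0, -3, 5, 2 and picks Medium; Echo would get -3.
Echo's induced payoffs are -4, 5, -3, so Echo commits to Y. Subgame-perfect outcome: (Light, Y) with payoffs (10, 5).

Y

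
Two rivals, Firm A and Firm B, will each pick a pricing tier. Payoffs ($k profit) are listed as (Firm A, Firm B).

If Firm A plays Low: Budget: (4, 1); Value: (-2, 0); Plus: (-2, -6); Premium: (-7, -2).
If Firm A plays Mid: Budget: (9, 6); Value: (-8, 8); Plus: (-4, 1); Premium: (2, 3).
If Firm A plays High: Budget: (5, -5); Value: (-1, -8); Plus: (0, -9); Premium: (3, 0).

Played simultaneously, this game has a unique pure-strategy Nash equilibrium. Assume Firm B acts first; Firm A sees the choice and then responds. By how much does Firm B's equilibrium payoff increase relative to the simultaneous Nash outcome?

Backward induction with Firm B moving first.
- Budget → Firm A plays Mid (best of 4, 9, 5); Firm B gets 6.
- Value → Firm A plays High (best of -2, -8, -1); Firm B gets -8.
- Plus → Firm A plays High (best of -2, -4, 0); Firm B gets -9.
- Premium → Firm A plays High (best of -7, 2, 3); Firm B gets 0.
Firm B's induced payoffs are 6, -8, -9, 0, so Firm B commits to Budget. Subgame-perfect outcome: (Mid, Budget) with payoffs (9, 6).
Under simultaneous play:
Firm A's best replies: Budget→Mid; Value→High; Plus→High; Premium→High.
Firm B's best replies: Low→Budget; Mid→Value; High→Premium.
The unique mutual best reply is (High, Premium), giving (3, 0).
Firm B's commitment gain: 6 − 0 = 6.

6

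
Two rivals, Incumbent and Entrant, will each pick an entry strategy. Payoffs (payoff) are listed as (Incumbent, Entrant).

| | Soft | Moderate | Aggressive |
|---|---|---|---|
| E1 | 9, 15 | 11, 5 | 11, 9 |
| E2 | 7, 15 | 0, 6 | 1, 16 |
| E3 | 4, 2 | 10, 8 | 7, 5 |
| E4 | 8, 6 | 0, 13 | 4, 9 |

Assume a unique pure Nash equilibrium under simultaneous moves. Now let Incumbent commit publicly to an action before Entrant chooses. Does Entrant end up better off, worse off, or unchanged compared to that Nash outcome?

worse off

Work backward from Entrant's decision.
- E1: BR = Soft, leader payoff 9.
- E2: BR = Aggressive, leader payoff 1.
- E3: BR = Moderate, leader payoff 10.
- E4: BR = Moderate, leader payoff 0.
Maximizing over 9, 1, 10, 0, Incumbent chooses E3. Subgame-perfect outcome: (E3, Moderate) with payoffs (10, 8).
Now find the simultaneous Nash equilibrium.
Incumbent's best replies: Soft→E1; Moderate→E1; Aggressive→E1.
Entrant's best replies: E1→Soft; E2→Aggressive; E3→Moderate; E4→Moderate.
Only (E1, Soft) has each player best-responding; Nash payoffs (9, 15).
Entrant earns 8 sequentially versus 15 at the Nash outcome: worse off.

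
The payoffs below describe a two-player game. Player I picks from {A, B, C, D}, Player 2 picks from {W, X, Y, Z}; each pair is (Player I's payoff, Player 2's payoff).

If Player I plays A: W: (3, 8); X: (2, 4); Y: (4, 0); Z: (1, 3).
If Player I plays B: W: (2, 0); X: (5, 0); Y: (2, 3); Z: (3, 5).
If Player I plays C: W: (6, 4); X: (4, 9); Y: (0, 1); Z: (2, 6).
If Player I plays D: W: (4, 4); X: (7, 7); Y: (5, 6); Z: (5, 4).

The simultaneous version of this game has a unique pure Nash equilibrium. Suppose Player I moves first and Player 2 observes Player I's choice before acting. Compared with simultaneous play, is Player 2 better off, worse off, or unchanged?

Player 2 best-responds to each possible Player I move:
- A → Player 2 plays W (best of 8, 4, 0, 3); Player I gets 3.
- B → Player 2 plays Z (best of 0, 0, 3, 5); Player I gets 3.
- C → Player 2 plays X (best of 4, 9, 1, 6); Player I gets 4.
- D → Player 2 plays X (best of 4, 7, 6, 4); Player I gets 7.
Player I's induced payoffs are 3, 3, 4, 7, so Player I commits to D. Subgame-perfect outcome: (D, X) with payoffs (7, 7).
For the simultaneous game, intersect best replies.
Player I's best replies: W→C; X→D; Y→D; Z→D.
Player 2's best replies: A→W; B→Z; C→X; D→X.
Only (D, X) has each player best-responding; Nash payoffs (7, 7).
Player 2 earns 7 sequentially versus 7 at the Nash outcome: unchanged.

unchanged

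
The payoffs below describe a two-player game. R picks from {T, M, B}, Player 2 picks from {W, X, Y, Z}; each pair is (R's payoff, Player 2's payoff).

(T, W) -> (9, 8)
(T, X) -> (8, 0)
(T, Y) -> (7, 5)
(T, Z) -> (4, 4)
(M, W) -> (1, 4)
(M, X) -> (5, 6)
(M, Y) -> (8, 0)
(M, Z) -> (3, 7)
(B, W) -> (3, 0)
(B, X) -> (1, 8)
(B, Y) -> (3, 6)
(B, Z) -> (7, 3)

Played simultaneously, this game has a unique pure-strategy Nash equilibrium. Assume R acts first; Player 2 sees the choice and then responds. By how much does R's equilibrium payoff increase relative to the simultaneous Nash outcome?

0

Player 2 best-responds to each possible R move:
- T: Player 2 compares 8, 0, 5, 4 and picks W; R would get 9.
- M: Player 2 compares 4, 6, 0, 7 and picks Z; R would get 3.
- B: Player 2 compares 0, 8, 6, 3 and picks X; R would get 1.
Among 9, 3, 1, the best is 9 at T. Subgame-perfect outcome: (T, W) with payoffs (9, 8).
Now find the simultaneous Nash equilibrium.
R's best replies: W→T; X→T; Y→M; Z→B.
Player 2's best replies: T→W; M→Z; B→X.
The unique mutual best reply is (T, W), giving (9, 8).
R's commitment gain: 9 − 9 = 0.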